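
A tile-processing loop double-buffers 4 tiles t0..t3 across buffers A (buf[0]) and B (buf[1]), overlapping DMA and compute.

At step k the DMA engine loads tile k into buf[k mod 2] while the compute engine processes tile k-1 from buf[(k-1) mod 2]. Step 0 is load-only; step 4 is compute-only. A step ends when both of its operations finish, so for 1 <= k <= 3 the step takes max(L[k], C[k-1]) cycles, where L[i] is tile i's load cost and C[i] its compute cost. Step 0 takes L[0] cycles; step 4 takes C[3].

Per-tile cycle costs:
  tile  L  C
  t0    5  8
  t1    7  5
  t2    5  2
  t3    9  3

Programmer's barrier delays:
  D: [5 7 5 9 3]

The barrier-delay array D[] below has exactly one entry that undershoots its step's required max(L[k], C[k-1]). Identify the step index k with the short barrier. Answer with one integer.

[0] required=L[0]=5=5 vs D=5 ok
[1] required=max(L[1]=7,C[0]=8)=8 vs D=7 SHORT
[2] required=max(L[2]=5,C[1]=5)=5 vs D=5 ok
[3] required=max(L[3]=9,C[2]=2)=9 vs D=9 ok
[4] required=C[3]=3=3 vs D=3 ok

hazard at step 1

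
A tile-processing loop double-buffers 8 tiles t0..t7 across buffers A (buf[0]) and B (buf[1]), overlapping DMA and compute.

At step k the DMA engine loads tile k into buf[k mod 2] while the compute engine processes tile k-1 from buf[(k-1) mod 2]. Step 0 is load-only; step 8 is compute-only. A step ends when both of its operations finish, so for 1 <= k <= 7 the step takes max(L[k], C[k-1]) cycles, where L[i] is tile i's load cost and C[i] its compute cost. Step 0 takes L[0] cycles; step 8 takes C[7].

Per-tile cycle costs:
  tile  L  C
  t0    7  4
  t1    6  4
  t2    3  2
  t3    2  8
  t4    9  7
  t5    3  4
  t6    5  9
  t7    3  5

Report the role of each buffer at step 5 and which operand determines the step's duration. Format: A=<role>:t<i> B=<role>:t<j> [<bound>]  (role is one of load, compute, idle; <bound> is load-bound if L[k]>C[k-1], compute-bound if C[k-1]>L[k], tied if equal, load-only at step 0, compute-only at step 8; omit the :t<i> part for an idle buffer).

[0] DMA t0→A (7c) ∥ CU idle ⇒ 7c, clock 7
[1] DMA t1→B (6c) ∥ CU A:t0 (4c) ⇒ 6c, clock 13
[2] DMA t2→A (3c) ∥ CU B:t1 (4c) ⇒ 4c, clock 17
[3] DMA t3→B (2c) ∥ CU A:t2 (2c) ⇒ 2c, clock 19
[4] DMA t4→A (9c) ∥ CU B:t3 (8c) ⇒ 9c, clock 28
[5] DMA t5→B (3c) ∥ CU A:t4 (7c) ⇒ 7c, clock 35
[6] DMA t6→A (5c) ∥ CU B:t5 (4c) ⇒ 5c, clock 40
[7] DMA t7→B (3c) ∥ CU A:t6 (9c) ⇒ 9c, clock 49
[8] DMA idle ∥ CU B:t7 (5c) ⇒ 5c, clock 54

step 5: A=compute:t4 B=load:t5 [compute-bound]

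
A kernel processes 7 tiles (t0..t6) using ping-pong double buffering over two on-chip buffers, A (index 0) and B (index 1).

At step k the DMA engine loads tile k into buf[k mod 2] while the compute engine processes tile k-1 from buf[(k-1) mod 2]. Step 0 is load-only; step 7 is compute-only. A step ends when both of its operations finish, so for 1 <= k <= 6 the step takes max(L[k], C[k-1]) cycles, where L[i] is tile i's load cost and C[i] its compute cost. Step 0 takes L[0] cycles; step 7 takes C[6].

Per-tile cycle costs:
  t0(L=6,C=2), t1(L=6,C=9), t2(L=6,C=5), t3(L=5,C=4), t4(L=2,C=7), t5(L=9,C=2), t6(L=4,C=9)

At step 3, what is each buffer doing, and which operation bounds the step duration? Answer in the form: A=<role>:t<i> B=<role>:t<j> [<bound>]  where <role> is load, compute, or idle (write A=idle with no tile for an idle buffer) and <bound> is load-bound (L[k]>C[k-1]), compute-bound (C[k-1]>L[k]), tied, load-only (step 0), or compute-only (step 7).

k=0 load=t0/6c comp=- wait=6 total=6
k=1 load=t1/6c comp=t0/2c wait=6 total=12
k=2 load=t2/6c comp=t1/9c wait=9 total=21
k=3 load=t3/5c comp=t2/5c wait=5 total=26
k=4 load=t4/2c comp=t3/4c wait=4 total=30
k=5 load=t5/9c comp=t4/7c wait=9 total=39
k=6 load=t6/4c comp=t5/2c wait=4 total=43
k=7 load=- comp=t6/9c wait=9 total=52

step 3: A=compute:t2 B=load:t3 [tied]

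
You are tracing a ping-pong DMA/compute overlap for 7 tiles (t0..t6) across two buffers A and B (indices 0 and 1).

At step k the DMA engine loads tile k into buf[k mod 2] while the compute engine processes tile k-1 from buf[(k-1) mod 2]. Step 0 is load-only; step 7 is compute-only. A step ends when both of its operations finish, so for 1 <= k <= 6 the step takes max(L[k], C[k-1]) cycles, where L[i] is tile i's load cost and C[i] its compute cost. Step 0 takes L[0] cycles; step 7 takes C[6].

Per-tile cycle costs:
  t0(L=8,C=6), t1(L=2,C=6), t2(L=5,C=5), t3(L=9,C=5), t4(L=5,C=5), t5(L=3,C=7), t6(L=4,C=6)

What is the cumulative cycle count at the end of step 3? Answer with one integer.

end_cycle[3] = 29

  0. 8=8c; end=8; A:t0 B:-
  1. max(2,6)=6c; end=14; A:t0 B:t1
  2. max(5,6)=6c; end=20; A:t2 B:t1
  3. max(9,5)=9c; end=29; A:t2 B:t3
  4. max(5,5)=5c; end=34; A:t4 B:t3
  5. max(3,5)=5c; end=39; A:t4 B:t5
  6. max(4,7)=7c; end=46; A:t6 B:t5
  7. 6=6c; end=52; A:t6 B:t5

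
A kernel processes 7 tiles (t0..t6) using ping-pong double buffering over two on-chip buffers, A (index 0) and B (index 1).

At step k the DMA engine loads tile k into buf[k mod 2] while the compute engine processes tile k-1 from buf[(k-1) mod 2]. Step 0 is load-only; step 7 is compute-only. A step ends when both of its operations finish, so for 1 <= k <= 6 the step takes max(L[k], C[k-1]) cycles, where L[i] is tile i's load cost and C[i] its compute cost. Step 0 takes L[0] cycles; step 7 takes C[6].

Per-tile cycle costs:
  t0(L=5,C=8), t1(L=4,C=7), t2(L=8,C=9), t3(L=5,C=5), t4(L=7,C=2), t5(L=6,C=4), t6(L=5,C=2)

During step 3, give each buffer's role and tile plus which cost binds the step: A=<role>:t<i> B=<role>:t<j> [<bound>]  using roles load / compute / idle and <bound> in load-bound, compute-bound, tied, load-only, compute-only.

step 3: A=compute:t2 B=load:t3 [compute-bound]

  0. 5=5c; end=5; A:t0 B:-
  1. max(4,8)=8c; end=13; A:t0 B:t1
  2. max(8,7)=8c; end=21; A:t2 B:t1
  3. max(5,9)=9c; end=30; A:t2 B:t3
  4. max(7,5)=7c; end=37; A:t4 B:t3
  5. max(6,2)=6c; end=43; A:t4 B:t5
  6. max(5,4)=5c; end=48; A:t6 B:t5
  7. 2=2c; end=50; A:t6 B:t5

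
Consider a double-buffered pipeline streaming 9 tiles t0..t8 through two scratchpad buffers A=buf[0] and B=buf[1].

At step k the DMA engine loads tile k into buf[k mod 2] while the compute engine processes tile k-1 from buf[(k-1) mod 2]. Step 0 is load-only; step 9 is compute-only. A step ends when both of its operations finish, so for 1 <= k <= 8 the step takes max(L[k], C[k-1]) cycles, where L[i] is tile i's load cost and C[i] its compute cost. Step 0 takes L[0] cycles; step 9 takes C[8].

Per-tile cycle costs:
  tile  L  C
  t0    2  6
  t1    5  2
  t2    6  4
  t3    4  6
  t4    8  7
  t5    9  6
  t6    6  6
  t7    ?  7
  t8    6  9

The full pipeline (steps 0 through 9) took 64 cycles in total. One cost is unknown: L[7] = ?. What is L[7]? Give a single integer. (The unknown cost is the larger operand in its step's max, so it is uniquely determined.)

step 0 | dur = L[0]=2 = 2
step 1 | dur = max(L[1]=5, C[0]=6) = 6
step 2 | dur = max(L[2]=6, C[1]=2) = 6
step 3 | dur = max(L[3]=4, C[2]=4) = 4
step 4 | dur = max(L[4]=8, C[3]=6) = 8
step 5 | dur = max(L[5]=9, C[4]=7) = 9
step 6 | dur = max(L[6]=6, C[5]=6) = 6
step 7 | dur = max(L[7]=?, C[6]=6) = L[7]  (unknown; binding)
step 8 | dur = max(L[8]=6, C[7]=7) = 7
step 9 | dur = C[8]=9 = 9
sum of known step durations = 57
dur[7] = total - known = 64 - 57 = 7
L[7] is the binding max in step 7, so L[7] = dur[7] = 7

L[7] = 7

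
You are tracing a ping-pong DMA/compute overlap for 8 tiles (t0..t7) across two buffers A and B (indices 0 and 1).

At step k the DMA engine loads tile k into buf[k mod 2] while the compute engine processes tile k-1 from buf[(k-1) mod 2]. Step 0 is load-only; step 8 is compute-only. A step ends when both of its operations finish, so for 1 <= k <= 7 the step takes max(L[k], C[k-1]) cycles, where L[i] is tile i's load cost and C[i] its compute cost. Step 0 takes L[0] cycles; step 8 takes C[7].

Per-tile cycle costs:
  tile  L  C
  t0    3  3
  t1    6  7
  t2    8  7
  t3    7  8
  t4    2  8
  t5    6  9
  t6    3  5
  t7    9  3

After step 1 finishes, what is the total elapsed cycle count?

[0] DMA t0→A (3c) ∥ CU idle ⇒ 3c, clock 3
[1] DMA t1→B (6c) ∥ CU A:t0 (3c) ⇒ 6c, clock 9
[2] DMA t2→A (8c) ∥ CU B:t1 (7c) ⇒ 8c, clock 17
[3] DMA t3→B (7c) ∥ CU A:t2 (7c) ⇒ 7c, clock 24
[4] DMA t4→A (2c) ∥ CU B:t3 (8c) ⇒ 8c, clock 32
[5] DMA t5→B (6c) ∥ CU A:t4 (8c) ⇒ 8c, clock 40
[6] DMA t6→A (3c) ∥ CU B:t5 (9c) ⇒ 9c, clock 49
[7] DMA t7→B (9c) ∥ CU A:t6 (5c) ⇒ 9c, clock 58
[8] DMA idle ∥ CU B:t7 (3c) ⇒ 3c, clock 61

end_cycle[1] = 9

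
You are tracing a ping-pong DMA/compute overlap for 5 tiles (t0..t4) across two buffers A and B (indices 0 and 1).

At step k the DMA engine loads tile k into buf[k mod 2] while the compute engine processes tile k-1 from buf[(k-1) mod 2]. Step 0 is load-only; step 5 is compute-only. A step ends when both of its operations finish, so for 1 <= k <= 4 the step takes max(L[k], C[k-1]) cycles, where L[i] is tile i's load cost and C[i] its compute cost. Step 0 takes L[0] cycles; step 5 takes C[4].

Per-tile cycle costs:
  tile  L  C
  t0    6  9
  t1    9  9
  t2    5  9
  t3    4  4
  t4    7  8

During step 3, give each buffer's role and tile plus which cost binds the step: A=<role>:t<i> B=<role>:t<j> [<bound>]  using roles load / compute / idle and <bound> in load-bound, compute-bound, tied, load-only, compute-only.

k=0 load=t0/6c comp=- wait=6 total=6
k=1 load=t1/9c comp=t0/9c wait=9 total=15
k=2 load=t2/5c comp=t1/9c wait=9 total=24
k=3 load=t3/4c comp=t2/9c wait=9 total=33
k=4 load=t4/7c comp=t3/4c wait=7 total=40
k=5 load=- comp=t4/8c wait=8 total=48

step 3: A=compute:t2 B=load:t3 [compute-bound]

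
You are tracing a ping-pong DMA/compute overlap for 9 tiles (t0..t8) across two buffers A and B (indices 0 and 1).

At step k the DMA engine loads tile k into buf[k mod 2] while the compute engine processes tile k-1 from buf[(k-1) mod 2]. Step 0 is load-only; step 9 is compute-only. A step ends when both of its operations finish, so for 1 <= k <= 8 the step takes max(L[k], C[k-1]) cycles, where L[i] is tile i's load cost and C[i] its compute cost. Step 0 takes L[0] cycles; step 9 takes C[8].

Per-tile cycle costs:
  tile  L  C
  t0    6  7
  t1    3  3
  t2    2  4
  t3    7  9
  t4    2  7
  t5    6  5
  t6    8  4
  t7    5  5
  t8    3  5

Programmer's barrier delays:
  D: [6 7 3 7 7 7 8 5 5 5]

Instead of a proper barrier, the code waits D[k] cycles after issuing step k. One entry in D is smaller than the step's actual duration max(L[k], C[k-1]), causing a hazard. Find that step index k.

hazard at step 4

[0] required=L[0]=6=6 vs D=6 ok
[1] required=max(L[1]=3,C[0]=7)=7 vs D=7 ok
[2] required=max(L[2]=2,C[1]=3)=3 vs D=3 ok
[3] required=max(L[3]=7,C[2]=4)=7 vs D=7 ok
[4] required=max(L[4]=2,C[3]=9)=9 vs D=7 SHORT
[5] required=max(L[5]=6,C[4]=7)=7 vs D=7 ok
[6] required=max(L[6]=8,C[5]=5)=8 vs D=8 ok
[7] required=max(L[7]=5,C[6]=4)=5 vs D=5 ok
[8] required=max(L[8]=3,C[7]=5)=5 vs D=5 ok
[9] required=C[8]=5=5 vs D=5 ok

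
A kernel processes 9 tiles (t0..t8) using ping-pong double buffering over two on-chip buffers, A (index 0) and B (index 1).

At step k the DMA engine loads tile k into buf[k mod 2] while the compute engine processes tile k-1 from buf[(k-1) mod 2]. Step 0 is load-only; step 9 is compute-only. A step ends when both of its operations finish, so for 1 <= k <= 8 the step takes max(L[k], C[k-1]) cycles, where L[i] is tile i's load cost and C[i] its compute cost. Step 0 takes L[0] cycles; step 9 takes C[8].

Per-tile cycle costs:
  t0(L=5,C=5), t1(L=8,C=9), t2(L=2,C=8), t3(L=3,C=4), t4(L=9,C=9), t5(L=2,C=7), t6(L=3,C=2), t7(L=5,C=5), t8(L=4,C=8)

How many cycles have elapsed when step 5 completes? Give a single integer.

step 0: L[0]=5 → dur=5, Σ=5 | A=load:t0 B=idle [load-only]
step 1: L[1]=8 C[0]=5 → dur=8, Σ=13 | A=compute:t0 B=load:t1 [load-bound]
step 2: L[2]=2 C[1]=9 → dur=9, Σ=22 | A=load:t2 B=compute:t1 [compute-bound]
step 3: L[3]=3 C[2]=8 → dur=8, Σ=30 | A=compute:t2 B=load:t3 [compute-bound]
step 4: L[4]=9 C[3]=4 → dur=9, Σ=39 | A=load:t4 B=compute:t3 [load-bound]
step 5: L[5]=2 C[4]=9 → dur=9, Σ=48 | A=compute:t4 B=load:t5 [compute-bound]
step 6: L[6]=3 C[5]=7 → dur=7, Σ=55 | A=load:t6 B=compute:t5 [compute-bound]
step 7: L[7]=5 C[6]=2 → dur=5, Σ=60 | A=compute:t6 B=load:t7 [load-bound]
step 8: L[8]=4 C[7]=5 → dur=5, Σ=65 | A=load:t8 B=compute:t7 [compute-bound]
step 9: C[8]=8 → dur=8, Σ=73 | A=compute:t8 B=idle [compute-only]

end_cycle[5] = 48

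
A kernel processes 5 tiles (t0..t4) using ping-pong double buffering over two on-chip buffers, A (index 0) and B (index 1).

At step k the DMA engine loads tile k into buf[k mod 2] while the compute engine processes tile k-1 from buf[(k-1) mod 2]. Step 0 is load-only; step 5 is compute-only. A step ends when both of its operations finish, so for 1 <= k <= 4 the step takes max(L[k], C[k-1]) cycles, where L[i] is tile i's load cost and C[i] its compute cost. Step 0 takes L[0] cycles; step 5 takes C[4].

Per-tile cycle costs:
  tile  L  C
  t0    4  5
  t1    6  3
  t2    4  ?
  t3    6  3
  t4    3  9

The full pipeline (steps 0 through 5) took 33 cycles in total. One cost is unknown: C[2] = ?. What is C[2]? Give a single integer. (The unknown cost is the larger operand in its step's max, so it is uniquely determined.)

step 0 → dur = L[0]=4 = 4
step 1 → dur = max(L[1]=6, C[0]=5) = 6
step 2 → dur = max(L[2]=4, C[1]=3) = 4
step 3 → dur = max(L[3]=6, C[2]=?) = C[2]  (unknown; binding)
step 4 → dur = max(L[4]=3, C[3]=3) = 3
step 5 → dur = C[4]=9 = 9
sum of known step durations = 26
dur[3] = total - known = 33 - 26 = 7
C[2] is the binding max in step 3, so C[2] = dur[3] = 7

C[2] = 7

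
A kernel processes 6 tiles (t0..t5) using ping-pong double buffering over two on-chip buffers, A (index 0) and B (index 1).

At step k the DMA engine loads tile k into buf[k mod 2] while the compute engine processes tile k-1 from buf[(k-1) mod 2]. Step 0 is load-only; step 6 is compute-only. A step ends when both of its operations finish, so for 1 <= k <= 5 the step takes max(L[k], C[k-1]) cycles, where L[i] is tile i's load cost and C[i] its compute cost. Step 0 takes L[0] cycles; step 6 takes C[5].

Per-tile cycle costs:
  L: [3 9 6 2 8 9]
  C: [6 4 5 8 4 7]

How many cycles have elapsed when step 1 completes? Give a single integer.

end_cycle[1] = 12

  0. 3=3c; end=3; A:t0 B:-
  1. max(9,6)=9c; end=12; A:t0 B:t1
  2. max(6,4)=6c; end=18; A:t2 B:t1
  3. max(2,5)=5c; end=23; A:t2 B:t3
  4. max(8,8)=8c; end=31; A:t4 B:t3
  5. max(9,4)=9c; end=40; A:t4 B:t5
  6. 7=7c; end=47; A:t4 B:t5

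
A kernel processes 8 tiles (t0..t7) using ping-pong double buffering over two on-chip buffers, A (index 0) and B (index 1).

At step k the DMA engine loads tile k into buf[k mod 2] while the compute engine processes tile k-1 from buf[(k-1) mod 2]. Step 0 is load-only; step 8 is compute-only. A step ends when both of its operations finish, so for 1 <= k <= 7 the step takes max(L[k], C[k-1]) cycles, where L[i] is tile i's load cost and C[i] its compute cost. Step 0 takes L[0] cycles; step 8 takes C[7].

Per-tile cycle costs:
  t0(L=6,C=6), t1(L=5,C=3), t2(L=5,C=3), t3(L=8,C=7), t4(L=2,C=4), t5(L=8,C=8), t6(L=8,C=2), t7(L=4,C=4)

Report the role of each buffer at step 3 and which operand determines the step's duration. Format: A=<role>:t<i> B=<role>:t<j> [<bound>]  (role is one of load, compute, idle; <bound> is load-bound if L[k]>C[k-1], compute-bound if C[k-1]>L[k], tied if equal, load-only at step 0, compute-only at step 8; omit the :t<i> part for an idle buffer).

step 3: A=compute:t2 B=load:t3 [load-bound]

[0] DMA t0→A (6c) ∥ CU idle ⇒ 6c, clock 6
[1] DMA t1→B (5c) ∥ CU A:t0 (6c) ⇒ 6c, clock 12
[2] DMA t2→A (5c) ∥ CU B:t1 (3c) ⇒ 5c, clock 17
[3] DMA t3→B (8c) ∥ CU A:t2 (3c) ⇒ 8c, clock 25
[4] DMA t4→A (2c) ∥ CU B:t3 (7c) ⇒ 7c, clock 32
[5] DMA t5→B (8c) ∥ CU A:t4 (4c) ⇒ 8c, clock 40
[6] DMA t6→A (8c) ∥ CU B:t5 (8c) ⇒ 8c, clock 48
[7] DMA t7→B (4c) ∥ CU A:t6 (2c) ⇒ 4c, clock 52
[8] DMA idle ∥ CU B:t7 (4c) ⇒ 4c, clock 56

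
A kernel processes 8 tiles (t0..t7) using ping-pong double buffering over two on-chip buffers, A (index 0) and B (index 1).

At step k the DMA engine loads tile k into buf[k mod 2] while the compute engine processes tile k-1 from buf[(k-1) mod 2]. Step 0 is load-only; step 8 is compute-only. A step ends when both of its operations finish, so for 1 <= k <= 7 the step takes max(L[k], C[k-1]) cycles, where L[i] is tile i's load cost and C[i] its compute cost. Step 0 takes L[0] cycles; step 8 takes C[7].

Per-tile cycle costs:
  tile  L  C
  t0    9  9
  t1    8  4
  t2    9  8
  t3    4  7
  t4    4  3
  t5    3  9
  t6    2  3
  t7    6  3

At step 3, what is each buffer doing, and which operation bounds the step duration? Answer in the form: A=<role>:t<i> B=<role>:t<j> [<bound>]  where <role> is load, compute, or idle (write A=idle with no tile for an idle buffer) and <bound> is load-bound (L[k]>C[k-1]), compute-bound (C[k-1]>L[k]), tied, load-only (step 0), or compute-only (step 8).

[0] DMA t0→A (9c) ∥ CU idle ⇒ 9c, clock 9
[1] DMA t1→B (8c) ∥ CU A:t0 (9c) ⇒ 9c, clock 18
[2] DMA t2→A (9c) ∥ CU B:t1 (4c) ⇒ 9c, clock 27
[3] DMA t3→B (4c) ∥ CU A:t2 (8c) ⇒ 8c, clock 35
[4] DMA t4→A (4c) ∥ CU B:t3 (7c) ⇒ 7c, clock 42
[5] DMA t5→B (3c) ∥ CU A:t4 (3c) ⇒ 3c, clock 45
[6] DMA t6→A (2c) ∥ CU B:t5 (9c) ⇒ 9c, clock 54
[7] DMA t7→B (6c) ∥ CU A:t6 (3c) ⇒ 6c, clock 60
[8] DMA idle ∥ CU B:t7 (3c) ⇒ 3c, clock 63

step 3: A=compute:t2 B=load:t3 [compute-bound]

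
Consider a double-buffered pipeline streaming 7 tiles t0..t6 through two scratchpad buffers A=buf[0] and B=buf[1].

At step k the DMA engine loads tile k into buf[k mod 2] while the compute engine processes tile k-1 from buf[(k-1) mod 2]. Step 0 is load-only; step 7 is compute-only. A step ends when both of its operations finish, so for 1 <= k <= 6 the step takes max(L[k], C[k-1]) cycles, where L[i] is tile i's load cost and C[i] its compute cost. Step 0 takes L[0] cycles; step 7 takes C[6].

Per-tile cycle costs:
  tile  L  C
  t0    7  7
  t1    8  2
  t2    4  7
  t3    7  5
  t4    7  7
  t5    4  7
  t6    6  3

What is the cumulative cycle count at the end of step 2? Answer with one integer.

step 0: L[0]=7 → dur=7, Σ=7 | A=load:t0 B=idle [load-only]
step 1: L[1]=8 C[0]=7 → dur=8, Σ=15 | A=compute:t0 B=load:t1 [load-bound]
step 2: L[2]=4 C[1]=2 → dur=4, Σ=19 | A=load:t2 B=compute:t1 [load-bound]
step 3: L[3]=7 C[2]=7 → dur=7, Σ=26 | A=compute:t2 B=load:t3 [tied]
step 4: L[4]=7 C[3]=5 → dur=7, Σ=33 | A=load:t4 B=compute:t3 [load-bound]
step 5: L[5]=4 C[4]=7 → dur=7, Σ=40 | A=compute:t4 B=load:t5 [compute-bound]
step 6: L[6]=6 C[5]=7 → dur=7, Σ=47 | A=load:t6 B=compute:t5 [compute-bound]
step 7: C[6]=3 → dur=3, Σ=50 | A=compute:t6 B=idle [compute-only]

end_cycle[2] = 19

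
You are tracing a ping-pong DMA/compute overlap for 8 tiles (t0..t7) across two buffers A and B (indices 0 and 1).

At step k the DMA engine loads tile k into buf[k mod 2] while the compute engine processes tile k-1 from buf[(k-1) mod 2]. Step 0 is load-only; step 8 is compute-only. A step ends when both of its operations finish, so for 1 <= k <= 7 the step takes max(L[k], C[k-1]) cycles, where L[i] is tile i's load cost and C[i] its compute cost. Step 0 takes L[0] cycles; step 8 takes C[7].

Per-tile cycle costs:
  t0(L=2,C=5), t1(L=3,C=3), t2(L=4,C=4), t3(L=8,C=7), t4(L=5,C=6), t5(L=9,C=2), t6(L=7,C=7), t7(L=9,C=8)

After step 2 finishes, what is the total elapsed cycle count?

k=0 load=t0/2c comp=- wait=2 total=2
k=1 load=t1/3c comp=t0/5c wait=5 total=7
k=2 load=t2/4c comp=t1/3c wait=4 total=11
k=3 load=t3/8c comp=t2/4c wait=8 total=19
k=4 load=t4/5c comp=t3/7c wait=7 total=26
k=5 load=t5/9c comp=t4/6c wait=9 total=35
k=6 load=t6/7c comp=t5/2c wait=7 total=42
k=7 load=t7/9c comp=t6/7c wait=9 total=51
k=8 load=- comp=t7/8c wait=8 total=59

end_cycle[2] = 11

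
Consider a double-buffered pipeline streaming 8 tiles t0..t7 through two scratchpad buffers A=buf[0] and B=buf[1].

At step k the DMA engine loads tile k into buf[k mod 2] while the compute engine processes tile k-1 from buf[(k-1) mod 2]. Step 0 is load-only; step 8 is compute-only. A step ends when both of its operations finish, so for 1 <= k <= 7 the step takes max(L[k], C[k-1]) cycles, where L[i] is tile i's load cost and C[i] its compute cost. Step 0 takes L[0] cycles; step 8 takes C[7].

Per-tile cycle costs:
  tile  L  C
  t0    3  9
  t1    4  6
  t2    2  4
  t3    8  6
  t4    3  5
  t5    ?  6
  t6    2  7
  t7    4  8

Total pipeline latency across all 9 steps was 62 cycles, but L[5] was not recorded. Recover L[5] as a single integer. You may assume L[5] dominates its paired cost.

L[5] = 9

step 0 → dur = L[0]=3 = 3
step 1 → dur = max(L[1]=4, C[0]=9) = 9
step 2 → dur = max(L[2]=2, C[1]=6) = 6
step 3 → dur = max(L[3]=8, C[2]=4) = 8
step 4 → dur = max(L[4]=3, C[3]=6) = 6
step 5 → dur = max(L[5]=?, C[4]=5) = L[5]  (unknown; binding)
step 6 → dur = max(L[6]=2, C[5]=6) = 6
step 7 → dur = max(L[7]=4, C[6]=7) = 7
step 8 → dur = C[7]=8 = 8
sum of known step durations = 53
dur[5] = total - known = 62 - 53 = 9
L[5] is the binding max in step 5, so L[5] = dur[5] = 9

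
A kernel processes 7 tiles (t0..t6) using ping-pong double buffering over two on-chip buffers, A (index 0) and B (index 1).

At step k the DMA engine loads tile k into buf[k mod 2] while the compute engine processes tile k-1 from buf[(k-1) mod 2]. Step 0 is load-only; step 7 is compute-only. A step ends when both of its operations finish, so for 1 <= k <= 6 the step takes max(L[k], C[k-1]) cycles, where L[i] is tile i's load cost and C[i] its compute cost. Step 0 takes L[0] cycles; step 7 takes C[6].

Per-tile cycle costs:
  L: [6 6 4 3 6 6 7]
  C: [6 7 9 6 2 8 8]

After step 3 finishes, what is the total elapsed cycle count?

end_cycle[3] = 28

step 0: L[0]=6 → dur=6, Σ=6 | A=load:t0 B=idle [load-only]
step 1: L[1]=6 C[0]=6 → dur=6, Σ=12 | A=compute:t0 B=load:t1 [tied]
step 2: L[2]=4 C[1]=7 → dur=7, Σ=19 | A=load:t2 B=compute:t1 [compute-bound]
step 3: L[3]=3 C[2]=9 → dur=9, Σ=28 | A=compute:t2 B=load:t3 [compute-bound]
step 4: L[4]=6 C[3]=6 → dur=6, Σ=34 | A=load:t4 B=compute:t3 [tied]
step 5: L[5]=6 C[4]=2 → dur=6, Σ=40 | A=compute:t4 B=load:t5 [load-bound]
step 6: L[6]=7 C[5]=8 → dur=8, Σ=48 | A=load:t6 B=compute:t5 [compute-bound]
step 7: C[6]=8 → dur=8, Σ=56 | A=compute:t6 B=idle [compute-only]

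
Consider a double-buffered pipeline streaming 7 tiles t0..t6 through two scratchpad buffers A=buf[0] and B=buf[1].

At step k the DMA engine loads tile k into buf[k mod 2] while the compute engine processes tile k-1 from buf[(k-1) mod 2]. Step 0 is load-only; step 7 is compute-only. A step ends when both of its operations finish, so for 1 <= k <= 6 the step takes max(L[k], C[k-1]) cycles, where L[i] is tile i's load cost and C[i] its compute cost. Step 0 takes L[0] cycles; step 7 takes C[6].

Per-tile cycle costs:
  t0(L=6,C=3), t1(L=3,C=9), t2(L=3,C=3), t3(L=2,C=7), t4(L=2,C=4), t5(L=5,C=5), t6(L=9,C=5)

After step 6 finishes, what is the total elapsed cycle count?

k=0 load=t0/6c comp=- wait=6 total=6
k=1 load=t1/3c comp=t0/3c wait=3 total=9
k=2 load=t2/3c comp=t1/9c wait=9 total=18
k=3 load=t3/2c comp=t2/3c wait=3 total=21
k=4 load=t4/2c comp=t3/7c wait=7 total=28
k=5 load=t5/5c comp=t4/4c wait=5 total=33
k=6 load=t6/9c comp=t5/5c wait=9 total=42
k=7 load=- comp=t6/5c wait=5 total=47

end_cycle[6] = 42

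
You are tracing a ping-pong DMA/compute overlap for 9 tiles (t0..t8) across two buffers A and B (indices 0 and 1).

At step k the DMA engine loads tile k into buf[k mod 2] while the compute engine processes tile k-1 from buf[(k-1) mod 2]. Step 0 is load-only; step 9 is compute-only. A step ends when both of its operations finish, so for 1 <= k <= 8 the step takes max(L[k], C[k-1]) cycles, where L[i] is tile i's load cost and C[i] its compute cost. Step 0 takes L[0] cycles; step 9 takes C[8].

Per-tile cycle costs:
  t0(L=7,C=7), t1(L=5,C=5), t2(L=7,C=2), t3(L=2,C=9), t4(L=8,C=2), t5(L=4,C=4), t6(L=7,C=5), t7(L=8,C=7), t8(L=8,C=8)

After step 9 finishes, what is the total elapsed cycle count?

end_cycle[9] = 67

k=0 load=t0/7c comp=- wait=7 total=7
k=1 load=t1/5c comp=t0/7c wait=7 total=14
k=2 load=t2/7c comp=t1/5c wait=7 total=21
k=3 load=t3/2c comp=t2/2c wait=2 total=23
k=4 load=t4/8c comp=t3/9c wait=9 total=32
k=5 load=t5/4c comp=t4/2c wait=4 total=36
k=6 load=t6/7c comp=t5/4c wait=7 total=43
k=7 load=t7/8c comp=t6/5c wait=8 total=51
k=8 load=t8/8c comp=t7/7c wait=8 total=59
k=9 load=- comp=t8/8c wait=8 total=67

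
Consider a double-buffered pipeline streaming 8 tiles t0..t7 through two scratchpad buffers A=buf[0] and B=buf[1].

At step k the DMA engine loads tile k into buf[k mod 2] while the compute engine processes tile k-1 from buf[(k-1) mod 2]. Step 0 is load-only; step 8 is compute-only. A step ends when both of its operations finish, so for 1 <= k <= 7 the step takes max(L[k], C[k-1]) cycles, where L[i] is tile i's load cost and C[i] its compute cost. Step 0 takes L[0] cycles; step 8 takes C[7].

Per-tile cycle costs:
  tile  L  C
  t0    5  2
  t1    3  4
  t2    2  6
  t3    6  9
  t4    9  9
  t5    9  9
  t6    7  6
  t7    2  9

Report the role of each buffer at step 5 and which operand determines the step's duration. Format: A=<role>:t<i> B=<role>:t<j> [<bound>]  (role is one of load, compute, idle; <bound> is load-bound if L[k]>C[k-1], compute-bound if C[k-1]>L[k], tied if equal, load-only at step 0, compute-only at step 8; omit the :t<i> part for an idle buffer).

[0] DMA t0→A (5c) ∥ CU idle ⇒ 5c, clock 5
[1] DMA t1→B (3c) ∥ CU A:t0 (2c) ⇒ 3c, clock 8
[2] DMA t2→A (2c) ∥ CU B:t1 (4c) ⇒ 4c, clock 12
[3] DMA t3→B (6c) ∥ CU A:t2 (6c) ⇒ 6c, clock 18
[4] DMA t4→A (9c) ∥ CU B:t3 (9c) ⇒ 9c, clock 27
[5] DMA t5→B (9c) ∥ CU A:t4 (9c) ⇒ 9c, clock 36
[6] DMA t6→A (7c) ∥ CU B:t5 (9c) ⇒ 9c, clock 45
[7] DMA t7→B (2c) ∥ CU A:t6 (6c) ⇒ 6c, clock 51
[8] DMA idle ∥ CU B:t7 (9c) ⇒ 9c, clock 60

step 5: A=compute:t4 B=load:t5 [tied]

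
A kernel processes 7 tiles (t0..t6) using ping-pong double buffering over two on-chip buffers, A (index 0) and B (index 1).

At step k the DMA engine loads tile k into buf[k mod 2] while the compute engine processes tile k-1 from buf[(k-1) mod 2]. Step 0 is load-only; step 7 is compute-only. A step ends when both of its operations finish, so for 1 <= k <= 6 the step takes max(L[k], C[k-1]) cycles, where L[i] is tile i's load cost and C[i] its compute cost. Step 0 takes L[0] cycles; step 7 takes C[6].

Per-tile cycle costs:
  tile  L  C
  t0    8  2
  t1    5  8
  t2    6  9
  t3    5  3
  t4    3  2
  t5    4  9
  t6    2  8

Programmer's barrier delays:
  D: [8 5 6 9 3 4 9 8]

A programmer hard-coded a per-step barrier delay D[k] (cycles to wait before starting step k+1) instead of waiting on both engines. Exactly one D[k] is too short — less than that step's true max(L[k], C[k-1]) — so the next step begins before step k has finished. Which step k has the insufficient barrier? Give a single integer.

k=0 barrier L[0]=8→8c, D[0]=8 ok
k=1 barrier max(L[1]=5,C[0]=2)→5c, D[1]=5 ok
k=2 barrier max(L[2]=6,C[1]=8)→8c, D[2]=6 SHORT
k=3 barrier max(L[3]=5,C[2]=9)→9c, D[3]=9 ok
k=4 barrier max(L[4]=3,C[3]=3)→3c, D[4]=3 ok
k=5 barrier max(L[5]=4,C[4]=2)→4c, D[5]=4 ok
k=6 barrier max(L[6]=2,C[5]=9)→9c, D[6]=9 ok
k=7 barrier C[6]=8→8c, D[7]=8 ok

hazard at step 2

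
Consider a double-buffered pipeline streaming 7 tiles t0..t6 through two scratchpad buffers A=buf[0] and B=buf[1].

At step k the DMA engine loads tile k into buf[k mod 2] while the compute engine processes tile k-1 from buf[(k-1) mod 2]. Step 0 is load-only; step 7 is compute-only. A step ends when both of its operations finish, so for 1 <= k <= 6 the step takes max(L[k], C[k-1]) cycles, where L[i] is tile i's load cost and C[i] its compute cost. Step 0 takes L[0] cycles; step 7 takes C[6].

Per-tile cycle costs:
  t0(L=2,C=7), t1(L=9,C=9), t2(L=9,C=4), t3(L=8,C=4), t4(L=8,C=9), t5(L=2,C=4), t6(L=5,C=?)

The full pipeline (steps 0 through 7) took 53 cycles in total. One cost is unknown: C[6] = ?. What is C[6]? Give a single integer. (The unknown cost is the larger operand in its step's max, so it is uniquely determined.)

C[6] = 3

step 0 → dur = L[0]=2 = 2
step 1 → dur = max(L[1]=9, C[0]=7) = 9
step 2 → dur = max(L[2]=9, C[1]=9) = 9
step 3 → dur = max(L[3]=8, C[2]=4) = 8
step 4 → dur = max(L[4]=8, C[3]=4) = 8
step 5 → dur = max(L[5]=2, C[4]=9) = 9
step 6 → dur = max(L[6]=5, C[5]=4) = 5
step 7 → dur = C[6]=? = C[6]  (unknown; binding)
sum of known step durations = 50
dur[7] = total - known = 53 - 50 = 3
C[6] is the binding max in step 7, so C[6] = dur[7] = 3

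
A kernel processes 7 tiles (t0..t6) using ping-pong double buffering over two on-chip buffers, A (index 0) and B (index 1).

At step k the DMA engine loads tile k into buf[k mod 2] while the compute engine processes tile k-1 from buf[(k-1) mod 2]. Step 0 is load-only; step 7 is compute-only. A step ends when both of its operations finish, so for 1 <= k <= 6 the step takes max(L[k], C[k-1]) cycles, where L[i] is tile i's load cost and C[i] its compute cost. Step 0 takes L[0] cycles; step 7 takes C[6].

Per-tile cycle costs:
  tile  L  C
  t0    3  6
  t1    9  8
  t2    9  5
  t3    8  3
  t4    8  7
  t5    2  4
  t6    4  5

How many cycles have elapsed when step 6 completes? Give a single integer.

k=0 load=t0/3c comp=- wait=3 total=3
k=1 load=t1/9c comp=t0/6c wait=9 total=12
k=2 load=t2/9c comp=t1/8c wait=9 total=21
k=3 load=t3/8c comp=t2/5c wait=8 total=29
k=4 load=t4/8c comp=t3/3c wait=8 total=37
k=5 load=t5/2c comp=t4/7c wait=7 total=44
k=6 load=t6/4c comp=t5/4c wait=4 total=48
k=7 load=- comp=t6/5c wait=5 total=53

end_cycle[6] = 48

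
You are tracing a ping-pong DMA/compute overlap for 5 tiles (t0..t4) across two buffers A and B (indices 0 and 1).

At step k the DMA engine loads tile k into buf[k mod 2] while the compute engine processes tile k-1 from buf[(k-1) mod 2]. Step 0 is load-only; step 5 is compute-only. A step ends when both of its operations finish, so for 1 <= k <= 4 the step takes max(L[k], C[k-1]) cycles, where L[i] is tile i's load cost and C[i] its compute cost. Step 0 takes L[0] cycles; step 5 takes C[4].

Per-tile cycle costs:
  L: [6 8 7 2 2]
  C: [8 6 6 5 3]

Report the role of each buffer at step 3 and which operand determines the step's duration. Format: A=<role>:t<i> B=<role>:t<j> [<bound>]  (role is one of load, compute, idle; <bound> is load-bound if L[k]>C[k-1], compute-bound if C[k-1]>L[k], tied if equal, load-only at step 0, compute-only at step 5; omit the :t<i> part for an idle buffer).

  0. 6=6c; end=6; A:t0 B:-
  1. max(8,8)=8c; end=14; A:t0 B:t1
  2. max(7,6)=7c; end=21; A:t2 B:t1
  3. max(2,6)=6c; end=27; A:t2 B:t3
  4. max(2,5)=5c; end=32; A:t4 B:t3
  5. 3=3c; end=35; A:t4 B:t3

step 3: A=compute:t2 B=load:t3 [compute-bound]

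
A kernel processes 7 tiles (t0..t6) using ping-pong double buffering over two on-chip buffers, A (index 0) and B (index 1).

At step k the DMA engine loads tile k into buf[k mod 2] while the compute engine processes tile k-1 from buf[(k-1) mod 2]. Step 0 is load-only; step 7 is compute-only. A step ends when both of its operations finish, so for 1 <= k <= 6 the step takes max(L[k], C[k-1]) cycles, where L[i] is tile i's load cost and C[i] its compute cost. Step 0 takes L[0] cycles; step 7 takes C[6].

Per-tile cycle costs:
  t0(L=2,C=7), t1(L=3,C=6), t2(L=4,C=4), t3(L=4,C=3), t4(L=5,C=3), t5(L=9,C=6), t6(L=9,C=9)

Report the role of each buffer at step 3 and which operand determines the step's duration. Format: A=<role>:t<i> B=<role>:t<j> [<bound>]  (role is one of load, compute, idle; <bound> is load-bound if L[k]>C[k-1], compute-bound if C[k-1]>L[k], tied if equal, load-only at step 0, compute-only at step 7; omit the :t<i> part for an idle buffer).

step 0: L[0]=2 → dur=2, Σ=2 | A=load:t0 B=idle [load-only]
step 1: L[1]=3 C[0]=7 → dur=7, Σ=9 | A=compute:t0 B=load:t1 [compute-bound]
step 2: L[2]=4 C[1]=6 → dur=6, Σ=15 | A=load:t2 B=compute:t1 [compute-bound]
step 3: L[3]=4 C[2]=4 → dur=4, Σ=19 | A=compute:t2 B=load:t3 [tied]
step 4: L[4]=5 C[3]=3 → dur=5, Σ=24 | A=load:t4 B=compute:t3 [load-bound]
step 5: L[5]=9 C[4]=3 → dur=9, Σ=33 | A=compute:t4 B=load:t5 [load-bound]
step 6: L[6]=9 C[5]=6 → dur=9, Σ=42 | A=load:t6 B=compute:t5 [load-bound]
step 7: C[6]=9 → dur=9, Σ=51 | A=compute:t6 B=idle [compute-only]

step 3: A=compute:t2 B=load:t3 [tied]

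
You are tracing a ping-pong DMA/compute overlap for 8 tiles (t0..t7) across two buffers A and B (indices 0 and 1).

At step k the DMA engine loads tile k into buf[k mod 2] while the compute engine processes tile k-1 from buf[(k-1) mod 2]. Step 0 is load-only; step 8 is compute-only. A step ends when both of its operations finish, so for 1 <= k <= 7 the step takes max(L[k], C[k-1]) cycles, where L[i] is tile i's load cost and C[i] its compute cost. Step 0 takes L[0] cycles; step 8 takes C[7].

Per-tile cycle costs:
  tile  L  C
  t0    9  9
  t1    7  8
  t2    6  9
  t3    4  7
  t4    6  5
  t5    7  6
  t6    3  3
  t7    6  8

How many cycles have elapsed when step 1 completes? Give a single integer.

end_cycle[1] = 18

k=0 load=t0/9c comp=- wait=9 total=9
k=1 load=t1/7c comp=t0/9c wait=9 total=18
k=2 load=t2/6c comp=t1/8c wait=8 total=26
k=3 load=t3/4c comp=t2/9c wait=9 total=35
k=4 load=t4/6c comp=t3/7c wait=7 total=42
k=5 load=t5/7c comp=t4/5c wait=7 total=49
k=6 load=t6/3c comp=t5/6c wait=6 total=55
k=7 load=t7/6c comp=t6/3c wait=6 total=61
k=8 load=- comp=t7/8c wait=8 total=69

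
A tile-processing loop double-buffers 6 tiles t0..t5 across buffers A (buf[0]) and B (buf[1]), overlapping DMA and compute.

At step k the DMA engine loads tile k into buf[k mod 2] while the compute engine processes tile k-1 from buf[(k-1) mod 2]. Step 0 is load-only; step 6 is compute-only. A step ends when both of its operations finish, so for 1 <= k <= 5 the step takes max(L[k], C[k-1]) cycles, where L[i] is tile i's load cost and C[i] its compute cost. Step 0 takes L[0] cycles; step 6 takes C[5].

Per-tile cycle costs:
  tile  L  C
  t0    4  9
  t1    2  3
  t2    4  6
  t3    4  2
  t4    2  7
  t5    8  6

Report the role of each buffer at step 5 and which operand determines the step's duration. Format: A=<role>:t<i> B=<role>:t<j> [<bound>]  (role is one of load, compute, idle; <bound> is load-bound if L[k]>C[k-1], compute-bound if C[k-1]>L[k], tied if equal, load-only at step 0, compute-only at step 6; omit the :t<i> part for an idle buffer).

step 5: A=compute:t4 B=load:t5 [load-bound]

[0] DMA t0→A (4c) ∥ CU idle ⇒ 4c, clock 4
[1] DMA t1→B (2c) ∥ CU A:t0 (9c) ⇒ 9c, clock 13
[2] DMA t2→A (4c) ∥ CU B:t1 (3c) ⇒ 4c, clock 17
[3] DMA t3→B (4c) ∥ CU A:t2 (6c) ⇒ 6c, clock 23
[4] DMA t4→A (2c) ∥ CU B:t3 (2c) ⇒ 2c, clock 25
[5] DMA t5→B (8c) ∥ CU A:t4 (7c) ⇒ 8c, clock 33
[6] DMA idle ∥ CU B:t5 (6c) ⇒ 6c, clock 39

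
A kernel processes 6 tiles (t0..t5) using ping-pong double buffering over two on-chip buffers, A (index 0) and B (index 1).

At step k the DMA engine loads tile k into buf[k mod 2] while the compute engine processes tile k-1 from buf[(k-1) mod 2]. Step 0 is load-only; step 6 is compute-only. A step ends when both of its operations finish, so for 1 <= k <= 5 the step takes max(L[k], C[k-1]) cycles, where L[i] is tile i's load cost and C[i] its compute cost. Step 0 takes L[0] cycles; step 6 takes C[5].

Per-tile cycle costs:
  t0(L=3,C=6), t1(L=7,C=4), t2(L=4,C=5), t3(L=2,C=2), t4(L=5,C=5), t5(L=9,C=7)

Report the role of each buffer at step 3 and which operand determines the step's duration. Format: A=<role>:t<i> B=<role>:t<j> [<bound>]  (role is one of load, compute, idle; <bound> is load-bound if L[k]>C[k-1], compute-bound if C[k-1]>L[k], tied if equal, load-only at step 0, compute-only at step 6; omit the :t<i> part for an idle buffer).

step 0: L[0]=3 → dur=3, Σ=3 | A=load:t0 B=idle [load-only]
step 1: L[1]=7 C[0]=6 → dur=7, Σ=10 | A=compute:t0 B=load:t1 [load-bound]
step 2: L[2]=4 C[1]=4 → dur=4, Σ=14 | A=load:t2 B=compute:t1 [tied]
step 3: L[3]=2 C[2]=5 → dur=5, Σ=19 | A=compute:t2 B=load:t3 [compute-bound]
step 4: L[4]=5 C[3]=2 → dur=5, Σ=24 | A=load:t4 B=compute:t3 [load-bound]
step 5: L[5]=9 C[4]=5 → dur=9, Σ=33 | A=compute:t4 B=load:t5 [load-bound]
step 6: C[5]=7 → dur=7, Σ=40 | A=idle B=compute:t5 [compute-only]

step 3: A=compute:t2 B=load:t3 [compute-bound]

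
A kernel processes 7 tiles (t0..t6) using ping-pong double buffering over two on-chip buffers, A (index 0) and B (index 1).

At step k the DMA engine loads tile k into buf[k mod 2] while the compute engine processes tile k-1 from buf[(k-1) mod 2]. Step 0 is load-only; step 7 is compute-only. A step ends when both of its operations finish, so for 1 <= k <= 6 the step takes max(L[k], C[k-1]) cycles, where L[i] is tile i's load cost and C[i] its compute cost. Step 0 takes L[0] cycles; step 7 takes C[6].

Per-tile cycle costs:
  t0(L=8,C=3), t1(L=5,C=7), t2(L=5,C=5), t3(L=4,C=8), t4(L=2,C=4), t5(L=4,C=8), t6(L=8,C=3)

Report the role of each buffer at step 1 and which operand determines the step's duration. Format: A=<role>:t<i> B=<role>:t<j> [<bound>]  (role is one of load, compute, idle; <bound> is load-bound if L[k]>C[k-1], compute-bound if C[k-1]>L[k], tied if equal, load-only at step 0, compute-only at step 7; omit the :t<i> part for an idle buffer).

step 0: L[0]=8 → dur=8, Σ=8 | A=load:t0 B=idle [load-only]
step 1: L[1]=5 C[0]=3 → dur=5, Σ=13 | A=compute:t0 B=load:t1 [load-bound]
step 2: L[2]=5 C[1]=7 → dur=7, Σ=20 | A=load:t2 B=compute:t1 [compute-bound]
step 3: L[3]=4 C[2]=5 → dur=5, Σ=25 | A=compute:t2 B=load:t3 [compute-bound]
step 4: L[4]=2 C[3]=8 → dur=8, Σ=33 | A=load:t4 B=compute:t3 [compute-bound]
step 5: L[5]=4 C[4]=4 → dur=4, Σ=37 | A=compute:t4 B=load:t5 [tied]
step 6: L[6]=8 C[5]=8 → dur=8, Σ=45 | A=load:t6 B=compute:t5 [tied]
step 7: C[6]=3 → dur=3, Σ=48 | A=compute:t6 B=idle [compute-only]

step 1: A=compute:t0 B=load:t1 [load-bound]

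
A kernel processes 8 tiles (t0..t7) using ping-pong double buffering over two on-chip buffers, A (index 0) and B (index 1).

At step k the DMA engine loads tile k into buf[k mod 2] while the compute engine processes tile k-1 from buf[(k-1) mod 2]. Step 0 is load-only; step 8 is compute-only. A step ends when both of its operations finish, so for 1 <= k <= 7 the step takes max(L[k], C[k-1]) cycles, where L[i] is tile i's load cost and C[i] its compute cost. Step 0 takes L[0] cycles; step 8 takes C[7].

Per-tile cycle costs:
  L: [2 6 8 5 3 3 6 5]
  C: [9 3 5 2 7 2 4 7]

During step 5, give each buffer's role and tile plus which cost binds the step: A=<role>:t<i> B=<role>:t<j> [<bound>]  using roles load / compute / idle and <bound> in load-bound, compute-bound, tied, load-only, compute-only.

step 5: A=compute:t4 B=load:t5 [compute-bound]

step 0: L[0]=2 → dur=2, Σ=2 | A=load:t0 B=idle [load-only]
step 1: L[1]=6 C[0]=9 → dur=9, Σ=11 | A=compute:t0 B=load:t1 [compute-bound]
step 2: L[2]=8 C[1]=3 → dur=8, Σ=19 | A=load:t2 B=compute:t1 [load-bound]
step 3: L[3]=5 C[2]=5 → dur=5, Σ=24 | A=compute:t2 B=load:t3 [tied]
step 4: L[4]=3 C[3]=2 → dur=3, Σ=27 | A=load:t4 B=compute:t3 [load-bound]
step 5: L[5]=3 C[4]=7 → dur=7, Σ=34 | A=compute:t4 B=load:t5 [compute-bound]
step 6: L[6]=6 C[5]=2 → dur=6, Σ=40 | A=load:t6 B=compute:t5 [load-bound]
step 7: L[7]=5 C[6]=4 → dur=5, Σ=45 | A=compute:t6 B=load:t7 [load-bound]
step 8: C[7]=7 → dur=7, Σ=52 | A=idle B=compute:t7 [compute-only]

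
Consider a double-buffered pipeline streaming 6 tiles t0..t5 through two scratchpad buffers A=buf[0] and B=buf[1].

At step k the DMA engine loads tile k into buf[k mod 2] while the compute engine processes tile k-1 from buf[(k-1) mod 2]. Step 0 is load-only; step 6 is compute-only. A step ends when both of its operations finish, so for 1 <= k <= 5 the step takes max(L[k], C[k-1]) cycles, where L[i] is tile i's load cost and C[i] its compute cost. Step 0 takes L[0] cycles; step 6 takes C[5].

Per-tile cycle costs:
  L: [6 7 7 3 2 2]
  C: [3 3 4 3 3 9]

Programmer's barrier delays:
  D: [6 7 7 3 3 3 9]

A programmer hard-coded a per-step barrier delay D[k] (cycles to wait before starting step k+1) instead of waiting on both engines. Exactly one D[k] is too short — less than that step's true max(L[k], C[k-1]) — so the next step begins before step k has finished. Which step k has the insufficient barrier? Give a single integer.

hazard at step 3

step 0: need L[0]=6 = 6; D[0]=6 ok
step 1: need max(L[1]=7,C[0]=3) = 7; D[1]=7 ok
step 2: need max(L[2]=7,C[1]=3) = 7; D[2]=7 ok
step 3: need max(L[3]=3,C[2]=4) = 4; D[3]=3 SHORT
step 4: need max(L[4]=2,C[3]=3) = 3; D[4]=3 ok
step 5: need max(L[5]=2,C[4]=3) = 3; D[5]=3 ok
step 6: need C[5]=9 = 9; D[6]=9 ok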